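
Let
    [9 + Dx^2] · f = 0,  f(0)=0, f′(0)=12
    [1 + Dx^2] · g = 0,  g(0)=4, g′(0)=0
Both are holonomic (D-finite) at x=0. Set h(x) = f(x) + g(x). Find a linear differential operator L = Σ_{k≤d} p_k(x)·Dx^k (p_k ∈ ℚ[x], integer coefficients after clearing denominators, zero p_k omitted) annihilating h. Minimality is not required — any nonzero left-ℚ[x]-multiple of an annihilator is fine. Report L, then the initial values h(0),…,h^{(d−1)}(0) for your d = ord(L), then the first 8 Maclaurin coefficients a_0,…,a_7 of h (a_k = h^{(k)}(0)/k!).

L = 9 + 10·Dx^2 + Dx^4  (order 4).
h: a_k = 4, 12, -2, -18, 1/6, 81/10, -1/180, -243/140, …
ICs: h(0) = 4, h′(0) = 12, h′′(0) = -4, h′′′(0) = -108.

f: a_k = 0, 12, 0, -18, 0, 81/10, 0, -243/140, …
g: a_k = 4, 0, -2, 0, 1/6, 0, -1/180, 0, …
Weyl lclm of L_f,L_g ⇒ L₀ (ord ≤ 4).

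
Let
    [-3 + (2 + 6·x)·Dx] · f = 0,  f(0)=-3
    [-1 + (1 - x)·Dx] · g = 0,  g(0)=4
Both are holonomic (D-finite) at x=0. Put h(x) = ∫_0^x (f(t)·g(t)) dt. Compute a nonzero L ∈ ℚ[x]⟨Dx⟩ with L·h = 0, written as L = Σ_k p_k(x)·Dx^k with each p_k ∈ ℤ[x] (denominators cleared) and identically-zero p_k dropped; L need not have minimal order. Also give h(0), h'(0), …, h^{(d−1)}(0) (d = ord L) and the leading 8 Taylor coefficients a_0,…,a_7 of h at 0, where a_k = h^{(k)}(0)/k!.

L = (5 + 3·x)·Dx + (-2 - 4·x + 6·x^2)·Dx^2  (order 2).
h: a_k = 0, -12, -15, -11/2, -147/16, 39/160, -1675/128, 25827/1792, …
ICs: h(0) = 0, h′(0) = -12.

f: a_k = -3, -9/2, 27/8, -81/16, 1215/128, -5103/256, 45927/1024, -216513/2048, …
g: a_k = 4, 4, 4, 4, 4, 4, 4, 4, …
Product ⇒ symmetric product L₀, ord ≤ 1.
h=∫h₀ ⇒ L = L₀·Dx.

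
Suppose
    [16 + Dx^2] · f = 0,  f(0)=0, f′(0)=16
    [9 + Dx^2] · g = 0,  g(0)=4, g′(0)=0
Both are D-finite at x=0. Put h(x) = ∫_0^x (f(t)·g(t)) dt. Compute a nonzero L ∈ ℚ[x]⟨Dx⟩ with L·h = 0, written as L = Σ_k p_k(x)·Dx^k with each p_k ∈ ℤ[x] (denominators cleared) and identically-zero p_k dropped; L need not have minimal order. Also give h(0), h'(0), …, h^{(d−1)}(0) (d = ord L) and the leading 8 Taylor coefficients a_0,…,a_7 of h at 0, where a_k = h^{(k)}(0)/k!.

L = 49·Dx + 50·Dx^3 + Dx^5  (order 5).
h: a_k = 0, 0, 32, 0, -344/3, 0, 8404/45, 0, …
ICs: h(0) = 0, h′(0) = 0, h′′(0) = 64, h′′′(0) = 0, h′′′′(0) = -2752.

f: a_k = 0, 16, 0, -128/3, 0, 512/15, 0, -4096/315, …
g: a_k = 4, 0, -18, 0, 27/2, 0, -81/20, 0, …
Product ⇒ symmetric product L₀, ord ≤ 4.
h=∫₀ˣh₀: take L = L₀·Dx.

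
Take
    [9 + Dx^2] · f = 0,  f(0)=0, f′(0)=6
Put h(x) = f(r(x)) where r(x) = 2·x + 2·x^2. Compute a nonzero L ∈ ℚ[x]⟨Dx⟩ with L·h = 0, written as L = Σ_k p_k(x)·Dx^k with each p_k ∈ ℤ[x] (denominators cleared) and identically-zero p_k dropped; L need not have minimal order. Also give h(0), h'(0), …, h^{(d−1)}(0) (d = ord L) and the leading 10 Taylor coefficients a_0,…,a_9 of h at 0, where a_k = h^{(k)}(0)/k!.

f: a_k = 0, 6, 0, -9, 0, 81/20, 0, -243/280, 0, 243/2240, …
f∘r: x↦r, Dx↦Dx/r' in L_f ⇒ L₀.
L = (36 + 216·x + 432·x^2 + 288·x^3) - 2·Dx + (1 + 2·x)·Dx^2  (order 2).
h: a_k = 0, 12, 12, -72, -216, -432/5, 576, 41472/35, 2592/5, -57024/35, …
ICs: h(0) = 0, h′(0) = 12.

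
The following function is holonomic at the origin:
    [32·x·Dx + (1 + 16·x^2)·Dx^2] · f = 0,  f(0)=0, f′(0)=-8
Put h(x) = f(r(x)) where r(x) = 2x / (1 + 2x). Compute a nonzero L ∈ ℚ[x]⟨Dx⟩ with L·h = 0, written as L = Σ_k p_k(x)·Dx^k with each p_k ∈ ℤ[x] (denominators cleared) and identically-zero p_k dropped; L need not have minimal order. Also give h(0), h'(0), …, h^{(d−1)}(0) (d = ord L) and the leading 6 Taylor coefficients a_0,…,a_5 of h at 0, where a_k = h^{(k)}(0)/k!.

L = (4 + 136·x)·Dx + (1 + 4·x + 68·x^2)·Dx^2  (order 2).
h: a_k = 0, -16, 32, 832/3, -1920, -25856/5, …
ICs: h(0) = 0, h′(0) = -16.

f: a_k = 0, -8, 0, 128/3, 0, -2048/5, …
L₀ from L_f via x↦r, Dx↦r'^{-1}Dx.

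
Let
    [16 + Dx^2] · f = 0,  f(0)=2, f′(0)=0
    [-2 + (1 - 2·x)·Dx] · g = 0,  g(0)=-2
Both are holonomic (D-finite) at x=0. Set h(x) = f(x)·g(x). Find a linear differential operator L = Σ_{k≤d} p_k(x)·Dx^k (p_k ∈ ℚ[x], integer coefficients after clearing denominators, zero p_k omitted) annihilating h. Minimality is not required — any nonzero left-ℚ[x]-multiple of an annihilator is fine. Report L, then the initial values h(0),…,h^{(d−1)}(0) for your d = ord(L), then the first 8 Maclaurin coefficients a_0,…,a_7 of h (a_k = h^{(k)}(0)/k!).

f: a_k = 2, 0, -16, 0, 64/3, 0, -512/45, 0, …
g: a_k = -2, -4, -8, -16, -32, -64, -128, -256, …
h₀=f·g: eliminate ⇒ L₀, order ≤ 2·1.
L = (-16 + 32·x) + 4·Dx + (-1 + 2·x)·Dx^2  (order 2).
h: a_k = -4, -8, 16, 32, 64/3, 128/3, 4864/45, 9728/45, …
ICs: h(0) = -4, h′(0) = -8.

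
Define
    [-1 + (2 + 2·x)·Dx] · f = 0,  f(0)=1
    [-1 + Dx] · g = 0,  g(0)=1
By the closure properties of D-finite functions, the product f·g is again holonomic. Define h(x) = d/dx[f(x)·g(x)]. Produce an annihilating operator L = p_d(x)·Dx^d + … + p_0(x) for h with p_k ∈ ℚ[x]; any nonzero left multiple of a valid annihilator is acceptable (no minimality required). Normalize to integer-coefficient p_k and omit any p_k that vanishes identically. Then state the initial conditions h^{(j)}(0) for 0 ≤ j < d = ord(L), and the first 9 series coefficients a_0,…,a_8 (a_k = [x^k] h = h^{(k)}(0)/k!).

f: a_k = 1, 1/2, -1/8, 1/16, -5/128, 7/256, -21/1024, 33/2048, -429/32768, …
g: a_k = 1, 1, 1/2, 1/6, 1/24, 1/120, 1/720, 1/5040, 1/40320, …
f·g: L₀ = L_f ⊗_s L_g, ord ≤ 1·1.
h=h₀': d/dx-closure on L₀ ⇒ L.
L = (7 + 12·x + 4·x^2) + (-6 - 10·x - 4·x^2)·Dx  (order 1).
h: a_k = 3/2, 7/4, 17/16, 11/32, 107/768, -89/7680, 1123/30720, -39551/1290240, 88853/2949120, …
ICs: h(0) = 3/2.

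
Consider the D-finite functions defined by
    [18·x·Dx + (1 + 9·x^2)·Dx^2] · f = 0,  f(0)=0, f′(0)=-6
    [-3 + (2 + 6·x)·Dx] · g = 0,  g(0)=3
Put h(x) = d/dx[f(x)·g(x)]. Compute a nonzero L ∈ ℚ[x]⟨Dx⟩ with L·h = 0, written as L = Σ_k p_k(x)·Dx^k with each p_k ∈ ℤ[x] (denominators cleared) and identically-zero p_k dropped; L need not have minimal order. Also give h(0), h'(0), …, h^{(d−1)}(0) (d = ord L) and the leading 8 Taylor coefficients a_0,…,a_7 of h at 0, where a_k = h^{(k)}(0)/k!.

L = (15 + 360·x + 54·x^2 - 1944·x^3 - 729·x^4) + (28 + 252·x + 648·x^2 - 1512·x^3 - 6804·x^4 - 2916·x^5)·Dx + (4 + 8·x - 36·x^2 - 144·x^3 - 756·x^4 - 1944·x^5 - 972·x^6)·Dx^2  (order 2).
h: a_k = -18, -54, 891/4, 405/2, -94527/64, -894483/320, 41231511/2560, 73266687/4480, …
ICs: h(0) = -18, h′(0) = -54.

f: a_k = 0, -6, 0, 18, 0, -486/5, 0, 4374/7, …
g: a_k = 3, 9/2, -27/8, 81/16, -1215/128, 5103/256, -45927/1024, 216513/2048, …
f·g: L₀ = L_f ⊗_s L_g, ord ≤ 2·1.
Derive L from L₀ (diff closure).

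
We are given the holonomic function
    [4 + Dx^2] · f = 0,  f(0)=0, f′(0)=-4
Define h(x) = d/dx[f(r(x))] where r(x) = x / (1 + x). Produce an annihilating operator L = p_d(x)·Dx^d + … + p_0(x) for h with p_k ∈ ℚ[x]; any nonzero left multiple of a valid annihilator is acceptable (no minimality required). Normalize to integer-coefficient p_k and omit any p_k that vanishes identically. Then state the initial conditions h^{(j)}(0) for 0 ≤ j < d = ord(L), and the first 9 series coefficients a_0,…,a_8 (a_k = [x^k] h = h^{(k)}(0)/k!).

L = (10 + 12·x + 6·x^2) + (6 + 18·x + 18·x^2 + 6·x^3)·Dx + (1 + 4·x + 6·x^2 + 4·x^3 + x^4)·Dx^2  (order 2).
h: a_k = -4, 8, -4, -16, 172/3, -120, 8836/45, -12128/45, 98524/315, …
ICs: h(0) = -4, h′(0) = 8.

f: a_k = 0, -4, 0, 8/3, 0, -8/15, 0, 16/315, 0, …
h₀=f(r): pull back L_f along r ⇒ L₀.
h=h₀': d/dx-closure on L₀ ⇒ L.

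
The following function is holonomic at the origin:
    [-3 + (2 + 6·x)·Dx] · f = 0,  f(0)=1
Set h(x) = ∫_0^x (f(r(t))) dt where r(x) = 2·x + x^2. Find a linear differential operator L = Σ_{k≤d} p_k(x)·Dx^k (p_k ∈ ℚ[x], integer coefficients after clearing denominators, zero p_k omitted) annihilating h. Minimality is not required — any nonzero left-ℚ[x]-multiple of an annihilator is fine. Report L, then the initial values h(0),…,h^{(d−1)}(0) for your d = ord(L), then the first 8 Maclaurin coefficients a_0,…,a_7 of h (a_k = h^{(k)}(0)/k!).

f: a_k = 1, 3/2, -9/8, 27/16, -405/128, 1701/256, -15309/1024, 72171/2048, …
L₀ from L_f via x↦r, Dx↦r'^{-1}Dx.
∫: right-multiply L₀ by Dx.
L = (-3 - 3·x)·Dx + (1 + 6·x + 3·x^2)·Dx^2  (order 2).
h: a_k = 0, 1, 3/2, -1, 9/4, -63/10, 81/4, -999/14, …
ICs: h(0) = 0, h′(0) = 1.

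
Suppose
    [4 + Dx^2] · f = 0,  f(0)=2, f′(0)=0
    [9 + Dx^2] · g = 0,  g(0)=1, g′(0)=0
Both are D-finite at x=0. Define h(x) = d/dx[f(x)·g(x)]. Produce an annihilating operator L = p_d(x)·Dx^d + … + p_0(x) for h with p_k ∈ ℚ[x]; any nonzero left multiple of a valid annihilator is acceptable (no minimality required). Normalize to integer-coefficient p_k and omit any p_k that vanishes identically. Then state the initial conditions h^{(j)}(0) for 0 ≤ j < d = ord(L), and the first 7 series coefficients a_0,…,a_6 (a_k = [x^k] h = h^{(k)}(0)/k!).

L = 25 + 26·Dx^2 + Dx^4  (order 4).
h: a_k = 0, -26, 0, 313/3, 0, -7813/60, 0, …
ICs: h(0) = 0, h′(0) = -26, h′′(0) = 0, h′′′(0) = 626.

f: a_k = 2, 0, -4, 0, 4/3, 0, -8/45, …
g: a_k = 1, 0, -9/2, 0, 27/8, 0, -81/80, …
f·g: L₀ = L_f ⊗_s L_g, ord ≤ 2·2.
Derive L from L₀ (diff closure).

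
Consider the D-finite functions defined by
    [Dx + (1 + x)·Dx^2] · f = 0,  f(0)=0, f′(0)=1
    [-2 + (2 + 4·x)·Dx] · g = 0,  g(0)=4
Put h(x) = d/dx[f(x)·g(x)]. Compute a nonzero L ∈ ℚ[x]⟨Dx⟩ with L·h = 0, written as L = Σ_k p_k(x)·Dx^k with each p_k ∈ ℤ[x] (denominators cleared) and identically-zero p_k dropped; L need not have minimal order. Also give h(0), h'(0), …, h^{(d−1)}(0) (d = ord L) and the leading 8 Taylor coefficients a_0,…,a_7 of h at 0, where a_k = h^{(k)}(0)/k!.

L = (1 + 4·x + x^2) + (7 + 27·x + 30·x^2 + 8·x^3)·Dx + (2 + 11·x + 21·x^2 + 16·x^3 + 4·x^4)·Dx^2  (order 2).
h: a_k = 4, 4, -8, 40/3, -131/6, 363/10, -309/5, 3772/35, …
ICs: h(0) = 4, h′(0) = 4.

f: a_k = 0, 1, -1/2, 1/3, -1/4, 1/5, -1/6, 1/7, …
g: a_k = 4, 4, -2, 2, -5/2, 7/2, -21/4, 33/4, …
f·g: L₀ = L_f ⊗_s L_g, ord ≤ 2·1.
Derive L from L₀ (diff closure).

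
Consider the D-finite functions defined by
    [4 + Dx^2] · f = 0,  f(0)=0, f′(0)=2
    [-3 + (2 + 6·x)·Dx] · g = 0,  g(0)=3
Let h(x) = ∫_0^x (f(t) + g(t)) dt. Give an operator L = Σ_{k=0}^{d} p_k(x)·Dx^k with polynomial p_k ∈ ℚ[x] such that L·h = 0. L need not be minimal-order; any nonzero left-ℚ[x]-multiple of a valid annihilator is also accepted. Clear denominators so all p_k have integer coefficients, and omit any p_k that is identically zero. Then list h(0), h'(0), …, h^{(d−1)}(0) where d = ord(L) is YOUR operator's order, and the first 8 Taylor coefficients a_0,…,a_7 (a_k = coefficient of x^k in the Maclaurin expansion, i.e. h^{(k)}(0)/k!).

L = (-516 - 1152·x - 1728·x^2)·Dx + (56 + 936·x + 3456·x^2 + 3456·x^3)·Dx^2 + (-129 - 288·x - 432·x^2)·Dx^3 + (14 + 234·x + 864·x^2 + 864·x^3)·Dx^4  (order 4).
h: a_k = 0, 3, 13/4, -9/8, 179/192, -243/128, 77569/23040, -6561/1024, …
ICs: h(0) = 0, h′(0) = 3, h′′(0) = 13/2, h′′′(0) = -27/4.

f: a_k = 0, 2, 0, -4/3, 0, 4/15, 0, -8/315, …
g: a_k = 3, 9/2, -27/8, 81/16, -1215/128, 5103/256, -45927/1024, 216513/2048, …
h₀=f+g: left-lcm gives L₀, ord ≤ 3.
h=∫h₀ ⇒ L = L₀·Dx.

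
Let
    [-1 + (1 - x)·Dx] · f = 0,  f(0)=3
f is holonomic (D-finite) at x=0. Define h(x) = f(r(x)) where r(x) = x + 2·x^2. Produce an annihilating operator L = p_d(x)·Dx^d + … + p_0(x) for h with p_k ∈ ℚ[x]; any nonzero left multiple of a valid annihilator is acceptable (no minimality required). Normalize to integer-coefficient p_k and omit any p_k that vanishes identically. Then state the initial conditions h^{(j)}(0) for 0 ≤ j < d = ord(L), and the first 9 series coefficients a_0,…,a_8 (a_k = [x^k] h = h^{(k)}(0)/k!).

f: a_k = 3, 3, 3, 3, 3, 3, 3, 3, 3, …
f∘r: x↦r, Dx↦Dx/r' in L_f ⇒ L₀.
L = (1 + 4·x) + (-1 + x + 2·x^2)·Dx  (order 1).
h: a_k = 3, 3, 9, 15, 33, 63, 129, 255, 513, …
ICs: h(0) = 3.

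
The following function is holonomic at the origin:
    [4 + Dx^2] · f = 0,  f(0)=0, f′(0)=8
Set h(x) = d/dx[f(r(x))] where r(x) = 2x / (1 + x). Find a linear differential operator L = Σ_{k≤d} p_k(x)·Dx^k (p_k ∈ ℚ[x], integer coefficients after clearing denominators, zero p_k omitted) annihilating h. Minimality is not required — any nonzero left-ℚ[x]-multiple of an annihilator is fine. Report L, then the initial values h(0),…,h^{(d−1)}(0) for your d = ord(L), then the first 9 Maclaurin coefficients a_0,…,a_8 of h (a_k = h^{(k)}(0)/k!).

L = (22 + 12·x + 6·x^2) + (6 + 18·x + 18·x^2 + 6·x^3)·Dx + (1 + 4·x + 6·x^2 + 4·x^3 + x^4)·Dx^2  (order 2).
h: a_k = 16, -32, -80, 448, -3088/3, 1440, -39376/45, -80512/45, 481648/63, …
ICs: h(0) = 16, h′(0) = -32.

f: a_k = 0, 8, 0, -16/3, 0, 16/15, 0, -32/315, 0, …
L₀ from L_f via x↦r, Dx↦r'^{-1}Dx.
Differentiate: ansatz ord ≤ ord L₀ ⇒ L.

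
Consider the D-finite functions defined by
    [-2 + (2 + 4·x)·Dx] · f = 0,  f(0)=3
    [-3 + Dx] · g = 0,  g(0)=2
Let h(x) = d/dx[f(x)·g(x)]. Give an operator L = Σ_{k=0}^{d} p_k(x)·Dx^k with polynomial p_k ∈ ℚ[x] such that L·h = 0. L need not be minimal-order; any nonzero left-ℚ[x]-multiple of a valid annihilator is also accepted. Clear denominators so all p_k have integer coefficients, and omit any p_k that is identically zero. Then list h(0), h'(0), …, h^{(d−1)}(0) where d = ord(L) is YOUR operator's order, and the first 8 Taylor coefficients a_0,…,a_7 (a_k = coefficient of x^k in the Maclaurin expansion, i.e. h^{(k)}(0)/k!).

L = (7 + 24·x + 18·x^2) + (-2 - 7·x - 6·x^2)·Dx  (order 1).
h: a_k = 24, 84, 144, 156, 132, 378/5, 288/5, -234/35, …
ICs: h(0) = 24.

f: a_k = 3, 3, -3/2, 3/2, -15/8, 21/8, -63/16, 99/16, …
g: a_k = 2, 6, 9, 9, 27/4, 81/20, 81/40, 243/280, …
L₀ := L_f ⊗_s L_g (sym. prod.), ord ≤ 1.
Derive L from L₀ (diff closure).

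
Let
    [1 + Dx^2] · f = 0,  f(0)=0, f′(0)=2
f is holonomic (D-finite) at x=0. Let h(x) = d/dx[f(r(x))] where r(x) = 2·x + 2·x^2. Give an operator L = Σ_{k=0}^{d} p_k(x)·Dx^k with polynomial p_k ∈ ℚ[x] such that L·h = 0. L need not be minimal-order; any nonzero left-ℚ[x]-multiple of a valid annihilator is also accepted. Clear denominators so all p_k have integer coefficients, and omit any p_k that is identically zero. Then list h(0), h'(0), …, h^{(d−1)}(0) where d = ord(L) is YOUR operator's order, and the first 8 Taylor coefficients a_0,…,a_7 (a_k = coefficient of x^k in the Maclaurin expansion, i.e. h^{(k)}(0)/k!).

f: a_k = 0, 2, 0, -1/3, 0, 1/60, 0, -1/2520, …
f∘r: x↦r, Dx↦Dx/r' in L_f ⇒ L₀.
Derive L from L₀ (diff closure).
L = (16 + 32·x + 96·x^2 + 128·x^3 + 64·x^4) + (-6 - 12·x)·Dx + (1 + 4·x + 4·x^2)·Dx^2  (order 2).
h: a_k = 4, 8, -8, -32, -112/3, 0, 1664/45, 1792/45, …
ICs: h(0) = 4, h′(0) = 8.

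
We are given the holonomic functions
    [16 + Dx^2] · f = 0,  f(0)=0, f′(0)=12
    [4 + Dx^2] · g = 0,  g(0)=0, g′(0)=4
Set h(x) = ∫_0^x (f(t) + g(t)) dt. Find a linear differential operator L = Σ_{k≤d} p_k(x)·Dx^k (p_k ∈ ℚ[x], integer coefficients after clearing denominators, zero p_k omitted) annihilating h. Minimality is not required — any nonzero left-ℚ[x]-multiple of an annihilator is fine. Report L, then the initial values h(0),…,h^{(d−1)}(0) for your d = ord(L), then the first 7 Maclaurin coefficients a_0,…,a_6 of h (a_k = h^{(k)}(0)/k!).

L = 64·Dx + 20·Dx^3 + Dx^5  (order 5).
h: a_k = 0, 0, 8, 0, -26/3, 0, 196/45, …
ICs: h(0) = 0, h′(0) = 0, h′′(0) = 16, h′′′(0) = 0, h′′′′(0) = -208.

f: a_k = 0, 12, 0, -32, 0, 128/5, 0, …
g: a_k = 0, 4, 0, -8/3, 0, 8/15, 0, …
Sum ⇒ L₀ = lclm(L_f,L_g) in ℚ(x)⟨Dx⟩.
Integrate: L := L₀·Dx.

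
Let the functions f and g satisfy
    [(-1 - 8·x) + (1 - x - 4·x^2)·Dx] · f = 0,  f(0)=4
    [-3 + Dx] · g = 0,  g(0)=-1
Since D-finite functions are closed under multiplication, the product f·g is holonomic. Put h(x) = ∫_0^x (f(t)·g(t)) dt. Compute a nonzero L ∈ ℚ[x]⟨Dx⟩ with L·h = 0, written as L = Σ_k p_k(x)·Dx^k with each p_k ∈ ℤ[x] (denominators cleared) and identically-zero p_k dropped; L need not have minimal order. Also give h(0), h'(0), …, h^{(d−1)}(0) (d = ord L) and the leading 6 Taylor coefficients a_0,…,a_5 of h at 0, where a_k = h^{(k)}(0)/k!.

f: a_k = 4, 4, 20, 36, 116, 260, …
g: a_k = -1, -3, -9/2, -9/2, -27/8, -81/40, …
L₀ := L_f ⊗_s L_g (sym. prod.), ord ≤ 1.
∫: right-multiply L₀ by Dx.
L = (4 + 5·x - 12·x^2)·Dx + (-1 + x + 4·x^2)·Dx^2  (order 2).
h: a_k = 0, -4, -8, -50/3, -33, -691/10, …
ICs: h(0) = 0, h′(0) = -4.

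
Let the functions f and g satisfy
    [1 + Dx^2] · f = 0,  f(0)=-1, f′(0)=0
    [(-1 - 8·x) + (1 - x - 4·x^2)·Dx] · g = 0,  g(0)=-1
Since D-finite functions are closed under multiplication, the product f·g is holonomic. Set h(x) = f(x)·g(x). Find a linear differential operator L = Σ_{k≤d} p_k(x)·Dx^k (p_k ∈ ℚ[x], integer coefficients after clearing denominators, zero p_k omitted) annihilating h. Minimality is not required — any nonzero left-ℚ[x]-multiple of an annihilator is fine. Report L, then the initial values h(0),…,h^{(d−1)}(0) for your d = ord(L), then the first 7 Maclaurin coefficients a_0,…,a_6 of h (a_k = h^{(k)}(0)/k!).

L = (7 + x + 4·x^2) + (2 + 16·x)·Dx + (-1 + x + 4·x^2)·Dx^2  (order 2).
h: a_k = 1, 1, 9/2, 17/2, 637/24, 1453/24, 120029/720, …
ICs: h(0) = 1, h′(0) = 1.

f: a_k = -1, 0, 1/2, 0, -1/24, 0, 1/720, …
g: a_k = -1, -1, -5, -9, -29, -65, -181, …
h₀=f·g: eliminate ⇒ L₀, order ≤ 2·1.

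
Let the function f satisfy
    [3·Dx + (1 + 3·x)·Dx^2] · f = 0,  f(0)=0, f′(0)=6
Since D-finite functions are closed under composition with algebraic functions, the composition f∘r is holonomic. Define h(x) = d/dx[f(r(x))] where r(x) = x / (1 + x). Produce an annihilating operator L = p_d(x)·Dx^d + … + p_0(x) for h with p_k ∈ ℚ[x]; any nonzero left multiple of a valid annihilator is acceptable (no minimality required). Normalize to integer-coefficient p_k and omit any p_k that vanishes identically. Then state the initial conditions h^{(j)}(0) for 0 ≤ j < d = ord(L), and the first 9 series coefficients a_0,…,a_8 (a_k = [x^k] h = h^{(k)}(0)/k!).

f: a_k = 0, 6, -9, 18, -81/2, 486/5, -243, 4374/7, -6561/4, …
Substitute x→r, Dx→(1/r')Dx; clear ⇒ L₀.
h=h₀': d/dx-closure on L₀ ⇒ L.
L = (5 + 8·x) + (1 + 5·x + 4·x^2)·Dx  (order 1).
h: a_k = 6, -30, 126, -510, 2046, -8190, 32766, -131070, 524286, …
ICs: h(0) = 6.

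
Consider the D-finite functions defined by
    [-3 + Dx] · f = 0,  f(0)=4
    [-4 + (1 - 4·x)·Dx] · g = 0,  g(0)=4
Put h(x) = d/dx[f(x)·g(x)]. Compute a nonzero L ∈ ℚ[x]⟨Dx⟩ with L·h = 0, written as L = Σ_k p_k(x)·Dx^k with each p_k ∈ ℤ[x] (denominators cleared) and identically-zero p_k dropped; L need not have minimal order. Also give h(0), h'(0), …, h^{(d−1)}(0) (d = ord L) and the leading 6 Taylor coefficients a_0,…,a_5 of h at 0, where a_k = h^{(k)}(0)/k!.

f: a_k = 4, 12, 18, 18, 27/2, 81/10, …
g: a_k = 4, 16, 64, 256, 1024, 4096, …
h₀=f·g: eliminate ⇒ L₀, order ≤ 1·1.
h₀' ⇒ L via d/dx closure of L₀.
L = (65 - 168·x + 144·x^2) + (-7 + 40·x - 48·x^2)·Dx  (order 1).
h: a_k = 112, 1040, 6456, 34648, 173402, 4162134/5, …
ICs: h(0) = 112.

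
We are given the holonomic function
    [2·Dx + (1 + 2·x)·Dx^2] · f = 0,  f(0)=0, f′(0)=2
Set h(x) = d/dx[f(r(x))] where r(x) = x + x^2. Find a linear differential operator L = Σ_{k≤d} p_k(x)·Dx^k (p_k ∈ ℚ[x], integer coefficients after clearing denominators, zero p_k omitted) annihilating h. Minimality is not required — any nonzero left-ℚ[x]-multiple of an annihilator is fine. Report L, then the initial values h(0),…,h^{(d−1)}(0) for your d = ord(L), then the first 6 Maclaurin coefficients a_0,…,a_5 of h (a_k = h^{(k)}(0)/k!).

L = (4·x + 4·x^2) + (1 + 4·x + 6·x^2 + 4·x^3)·Dx  (order 1).
h: a_k = 2, 0, -4, 8, -8, 0, …
ICs: h(0) = 2.

f: a_k = 0, 2, -2, 8/3, -4, 32/5, …
Change of var in L_f (x↦r) gives L₀.
h=h₀': d/dx-closure on L₀ ⇒ L.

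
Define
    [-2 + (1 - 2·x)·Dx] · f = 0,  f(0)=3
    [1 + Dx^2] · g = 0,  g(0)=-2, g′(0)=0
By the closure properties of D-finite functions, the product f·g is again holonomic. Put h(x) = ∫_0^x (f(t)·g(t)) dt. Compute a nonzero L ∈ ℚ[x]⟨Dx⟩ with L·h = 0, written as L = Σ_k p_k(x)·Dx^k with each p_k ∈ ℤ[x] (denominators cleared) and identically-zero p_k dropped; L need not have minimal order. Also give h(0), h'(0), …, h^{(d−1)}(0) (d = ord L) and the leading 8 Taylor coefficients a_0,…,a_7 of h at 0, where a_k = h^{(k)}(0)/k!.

L = (-1 + 2·x)·Dx + 4·Dx^2 + (-1 + 2·x)·Dx^3  (order 3).
h: a_k = 0, -6, -6, -7, -21/2, -337/20, -337/12, -5777/120, …
ICs: h(0) = 0, h′(0) = -6, h′′(0) = -12.

f: a_k = 3, 6, 12, 24, 48, 96, 192, 384, …
g: a_k = -2, 0, 1, 0, -1/12, 0, 1/360, 0, …
L₀ := L_f ⊗_s L_g (sym. prod.), ord ≤ 2.
∫: right-multiply L₀ by Dx.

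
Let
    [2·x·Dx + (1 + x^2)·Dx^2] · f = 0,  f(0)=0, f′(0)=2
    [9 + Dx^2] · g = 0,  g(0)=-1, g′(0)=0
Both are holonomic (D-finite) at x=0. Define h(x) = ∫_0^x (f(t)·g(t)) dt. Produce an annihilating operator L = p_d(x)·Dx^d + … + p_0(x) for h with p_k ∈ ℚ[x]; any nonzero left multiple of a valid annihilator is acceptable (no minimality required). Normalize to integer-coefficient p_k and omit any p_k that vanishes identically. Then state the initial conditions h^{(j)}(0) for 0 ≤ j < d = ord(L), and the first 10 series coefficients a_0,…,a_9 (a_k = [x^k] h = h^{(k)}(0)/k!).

L = (1170 + 3834·x^2 + 4779·x^4 + 2916·x^6 + 729·x^8)·Dx + (396·x + 1044·x^3 + 972·x^5 + 324·x^7)·Dx^2 + (220 + 768·x^2 + 1026·x^4 + 648·x^6 + 162·x^8)·Dx^3 + (44·x + 116·x^3 + 108·x^5 + 36·x^7)·Dx^4 + (10 + 38·x^2 + 55·x^4 + 36·x^6 + 9·x^8)·Dx^5  (order 5).
h: a_k = 0, 0, -1, 0, 29/12, 0, -203/120, 0, 1781/2240, 0, …
ICs: h(0) = 0, h′(0) = 0, h′′(0) = -2, h′′′(0) = 0, h′′′′(0) = 58.

f: a_k = 0, 2, 0, -2/3, 0, 2/5, 0, -2/7, 0, 2/9, …
g: a_k = -1, 0, 9/2, 0, -27/8, 0, 81/80, 0, -729/4480, 0, …
L₀ := L_f ⊗_s L_g (sym. prod.), ord ≤ 4.
∫: right-multiply L₀ by Dx.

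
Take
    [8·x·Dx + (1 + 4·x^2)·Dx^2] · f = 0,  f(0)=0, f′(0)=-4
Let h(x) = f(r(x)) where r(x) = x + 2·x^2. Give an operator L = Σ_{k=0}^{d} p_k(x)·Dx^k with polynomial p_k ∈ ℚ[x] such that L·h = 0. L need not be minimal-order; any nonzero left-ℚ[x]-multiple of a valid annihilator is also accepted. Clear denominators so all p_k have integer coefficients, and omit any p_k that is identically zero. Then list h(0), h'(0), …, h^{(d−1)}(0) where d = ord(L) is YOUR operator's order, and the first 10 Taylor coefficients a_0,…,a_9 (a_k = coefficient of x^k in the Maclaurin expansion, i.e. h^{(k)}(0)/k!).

L = (-4 + 8·x + 64·x^2 + 192·x^3 + 192·x^4)·Dx + (1 + 4·x + 4·x^2 + 32·x^3 + 80·x^4 + 64·x^5)·Dx^2  (order 2).
h: a_k = 0, -4, -8, 16/3, 32, 256/5, -256/3, -3328/7, -512, 17408/9, …
ICs: h(0) = 0, h′(0) = -4.

f: a_k = 0, -4, 0, 16/3, 0, -64/5, 0, 256/7, 0, -1024/9, …
Change of var in L_f (x↦r) gives L₀.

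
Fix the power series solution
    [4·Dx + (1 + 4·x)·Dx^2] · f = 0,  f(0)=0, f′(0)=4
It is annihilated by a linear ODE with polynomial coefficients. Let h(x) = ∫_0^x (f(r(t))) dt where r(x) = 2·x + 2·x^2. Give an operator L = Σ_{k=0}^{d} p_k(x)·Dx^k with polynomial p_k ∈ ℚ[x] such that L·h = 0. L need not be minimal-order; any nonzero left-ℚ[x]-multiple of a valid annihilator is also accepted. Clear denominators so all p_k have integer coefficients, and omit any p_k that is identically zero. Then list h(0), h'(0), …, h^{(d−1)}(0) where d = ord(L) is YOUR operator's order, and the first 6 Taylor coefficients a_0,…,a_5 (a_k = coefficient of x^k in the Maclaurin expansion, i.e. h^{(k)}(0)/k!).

f: a_k = 0, 4, -8, 64/3, -64, 1024/5, …
Substitute x→r, Dx→(1/r')Dx; clear ⇒ L₀.
h=∫₀ˣh₀: take L = L₀·Dx.
L = (6 + 16·x + 16·x^2)·Dx^2 + (1 + 10·x + 24·x^2 + 16·x^3)·Dx^3  (order 3).
h: a_k = 0, 0, 4, -8, 80/3, -544/5, …
ICs: h(0) = 0, h′(0) = 0, h′′(0) = 8.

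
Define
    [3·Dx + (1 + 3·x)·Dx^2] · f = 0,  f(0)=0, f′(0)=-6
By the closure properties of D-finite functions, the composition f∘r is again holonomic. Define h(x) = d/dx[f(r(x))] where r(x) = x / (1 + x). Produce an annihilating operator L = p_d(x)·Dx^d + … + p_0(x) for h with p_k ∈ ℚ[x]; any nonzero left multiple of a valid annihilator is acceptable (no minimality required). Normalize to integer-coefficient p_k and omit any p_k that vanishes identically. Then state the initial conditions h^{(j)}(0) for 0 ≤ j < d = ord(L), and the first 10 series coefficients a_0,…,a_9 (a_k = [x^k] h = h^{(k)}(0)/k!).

L = (5 + 8·x) + (1 + 5·x + 4·x^2)·Dx  (order 1).
h: a_k = -6, 30, -126, 510, -2046, 8190, -32766, 131070, -524286, 2097150, …
ICs: h(0) = -6.

f: a_k = 0, -6, 9, -18, 81/2, -486/5, 243, -4374/7, 6561/4, -4374, …
L₀ from L_f via x↦r, Dx↦r'^{-1}Dx.
Derive L from L₀ (diff closure).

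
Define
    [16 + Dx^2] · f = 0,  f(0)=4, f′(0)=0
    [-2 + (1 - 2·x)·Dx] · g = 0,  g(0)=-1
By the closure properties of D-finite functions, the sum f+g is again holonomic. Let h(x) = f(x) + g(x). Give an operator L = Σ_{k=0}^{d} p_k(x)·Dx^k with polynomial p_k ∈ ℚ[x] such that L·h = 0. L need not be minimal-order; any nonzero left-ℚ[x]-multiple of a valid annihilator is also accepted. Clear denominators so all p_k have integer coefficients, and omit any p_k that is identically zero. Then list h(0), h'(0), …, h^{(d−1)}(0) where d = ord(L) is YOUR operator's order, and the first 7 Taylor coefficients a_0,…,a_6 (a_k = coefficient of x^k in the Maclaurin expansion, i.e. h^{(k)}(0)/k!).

L = (-160 + 256·x - 256·x^2) + (48 - 224·x + 384·x^2 - 256·x^3)·Dx + (-10 + 16·x - 16·x^2)·Dx^2 + (3 - 14·x + 24·x^2 - 16·x^3)·Dx^3  (order 3).
h: a_k = 3, -2, -36, -8, 80/3, -32, -3904/45, …
ICs: h(0) = 3, h′(0) = -2, h′′(0) = -72.

f: a_k = 4, 0, -32, 0, 128/3, 0, -1024/45, …
g: a_k = -1, -2, -4, -8, -16, -32, -64, …
h₀=f+g: left-lcm gives L₀, ord ≤ 3.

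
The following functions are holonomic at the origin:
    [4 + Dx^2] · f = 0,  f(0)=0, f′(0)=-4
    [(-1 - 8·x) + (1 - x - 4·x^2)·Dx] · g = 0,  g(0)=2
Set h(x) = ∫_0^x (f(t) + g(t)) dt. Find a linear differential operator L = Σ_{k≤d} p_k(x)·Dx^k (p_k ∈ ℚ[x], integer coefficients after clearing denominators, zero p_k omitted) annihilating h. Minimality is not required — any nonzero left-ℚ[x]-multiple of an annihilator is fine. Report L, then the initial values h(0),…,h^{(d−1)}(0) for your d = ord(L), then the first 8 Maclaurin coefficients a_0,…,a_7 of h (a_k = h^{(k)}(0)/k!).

f: a_k = 0, -4, 0, 8/3, 0, -8/15, 0, 16/315, …
g: a_k = 2, 2, 10, 18, 58, 130, 362, 882, …
h₀=f+g: left-lcm gives L₀, ord ≤ 3.
h=∫₀ˣh₀: take L = L₀·Dx.
L = (-116 - 1008·x - 968·x^2 - 2688·x^3 - 640·x^4 - 1024·x^5)·Dx + (28 + 4·x - 8·x^2 - 200·x^3 - 480·x^4 - 384·x^5 - 512·x^6)·Dx^2 + (-29 - 252·x - 242·x^2 - 672·x^3 - 160·x^4 - 256·x^5)·Dx^3 + (7 + x - 2·x^2 - 50·x^3 - 120·x^4 - 96·x^5 - 128·x^6)·Dx^4  (order 4).
h: a_k = 0, 2, -1, 10/3, 31/6, 58/5, 971/45, 362/7, …
ICs: h(0) = 0, h′(0) = 2, h′′(0) = -2, h′′′(0) = 20.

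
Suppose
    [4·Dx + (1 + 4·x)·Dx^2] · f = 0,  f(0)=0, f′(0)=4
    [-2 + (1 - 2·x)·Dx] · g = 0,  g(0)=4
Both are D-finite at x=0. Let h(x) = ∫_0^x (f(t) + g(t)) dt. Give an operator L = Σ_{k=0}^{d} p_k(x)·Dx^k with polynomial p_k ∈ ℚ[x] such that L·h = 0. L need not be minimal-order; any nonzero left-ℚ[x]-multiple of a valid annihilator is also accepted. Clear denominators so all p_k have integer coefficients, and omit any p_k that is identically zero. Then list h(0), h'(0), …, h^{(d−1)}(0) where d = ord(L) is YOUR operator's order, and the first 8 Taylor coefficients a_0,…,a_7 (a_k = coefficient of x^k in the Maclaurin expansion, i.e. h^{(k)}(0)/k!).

f: a_k = 0, 4, -8, 64/3, -64, 1024/5, -2048/3, 16384/7, …
g: a_k = 4, 8, 16, 32, 64, 128, 256, 512, …
f+g: L₀ = lclm(L_f,L_g), ord ≤ 2+1.
h=∫₀ˣh₀: take L = L₀·Dx.
L = (-28 - 16·x)·Dx^2 + (1 - 40·x - 32·x^2)·Dx^3 + (1 + 3·x - 6·x^2 - 8·x^3)·Dx^4  (order 4).
h: a_k = 0, 4, 6, 8/3, 40/3, 0, 832/15, -1280/21, …
ICs: h(0) = 0, h′(0) = 4, h′′(0) = 12, h′′′(0) = 16.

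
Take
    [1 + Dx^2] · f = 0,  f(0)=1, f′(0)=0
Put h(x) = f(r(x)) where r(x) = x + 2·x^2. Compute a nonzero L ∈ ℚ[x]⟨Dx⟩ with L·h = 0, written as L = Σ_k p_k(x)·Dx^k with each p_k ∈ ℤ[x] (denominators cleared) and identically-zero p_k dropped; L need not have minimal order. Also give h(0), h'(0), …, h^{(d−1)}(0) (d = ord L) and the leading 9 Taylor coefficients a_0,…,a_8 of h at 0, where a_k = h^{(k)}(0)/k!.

L = (1 + 12·x + 48·x^2 + 64·x^3) - 4·Dx + (1 + 4·x)·Dx^2  (order 2).
h: a_k = 1, 0, -1/2, -2, -47/24, 1/3, 719/720, 79/60, 23521/40320, …
ICs: h(0) = 1, h′(0) = 0.

f: a_k = 1, 0, -1/2, 0, 1/24, 0, -1/720, 0, 1/40320, …
L₀ from L_f via x↦r, Dx↦r'^{-1}Dx.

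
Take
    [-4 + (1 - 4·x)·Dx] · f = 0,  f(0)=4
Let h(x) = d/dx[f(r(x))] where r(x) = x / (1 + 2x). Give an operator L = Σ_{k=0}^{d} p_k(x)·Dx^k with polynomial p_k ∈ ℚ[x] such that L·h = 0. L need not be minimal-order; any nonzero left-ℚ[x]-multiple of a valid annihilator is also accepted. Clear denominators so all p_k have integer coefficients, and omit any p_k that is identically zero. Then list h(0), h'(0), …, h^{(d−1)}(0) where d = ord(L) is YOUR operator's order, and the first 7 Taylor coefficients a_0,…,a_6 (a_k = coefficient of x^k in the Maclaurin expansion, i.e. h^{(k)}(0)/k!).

f: a_k = 4, 16, 64, 256, 1024, 4096, 16384, …
h₀=f(r): pull back L_f along r ⇒ L₀.
Differentiate: ansatz ord ≤ ord L₀ ⇒ L.
L = 4 + (-1 + 2·x)·Dx  (order 1).
h: a_k = 16, 64, 192, 512, 1280, 3072, 7168, …
ICs: h(0) = 16.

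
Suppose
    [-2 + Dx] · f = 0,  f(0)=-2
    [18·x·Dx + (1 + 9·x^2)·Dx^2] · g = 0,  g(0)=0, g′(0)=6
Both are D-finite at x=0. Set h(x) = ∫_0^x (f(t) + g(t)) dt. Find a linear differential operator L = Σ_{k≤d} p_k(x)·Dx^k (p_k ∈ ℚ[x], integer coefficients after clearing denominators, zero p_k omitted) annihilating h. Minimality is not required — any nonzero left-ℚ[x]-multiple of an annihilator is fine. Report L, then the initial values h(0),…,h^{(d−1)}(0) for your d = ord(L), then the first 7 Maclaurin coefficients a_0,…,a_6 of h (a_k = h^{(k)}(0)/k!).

f: a_k = -2, -4, -4, -8/3, -4/3, -8/15, -8/45, …
g: a_k = 0, 6, 0, -18, 0, 486/5, 0, …
Sum ⇒ L₀ = lclm(L_f,L_g) in ℚ(x)⟨Dx⟩.
Integrate: L := L₀·Dx.
L = (18 - 36·x - 486·x^2 - 324·x^3)·Dx^2 + (-11 + 207·x^2 - 162·x^4)·Dx^3 + (1 + 9·x + 18·x^2 + 81·x^3 + 81·x^4)·Dx^4  (order 4).
h: a_k = 0, -2, 1, -4/3, -31/6, -4/15, 145/9, …
ICs: h(0) = 0, h′(0) = -2, h′′(0) = 2, h′′′(0) = -8.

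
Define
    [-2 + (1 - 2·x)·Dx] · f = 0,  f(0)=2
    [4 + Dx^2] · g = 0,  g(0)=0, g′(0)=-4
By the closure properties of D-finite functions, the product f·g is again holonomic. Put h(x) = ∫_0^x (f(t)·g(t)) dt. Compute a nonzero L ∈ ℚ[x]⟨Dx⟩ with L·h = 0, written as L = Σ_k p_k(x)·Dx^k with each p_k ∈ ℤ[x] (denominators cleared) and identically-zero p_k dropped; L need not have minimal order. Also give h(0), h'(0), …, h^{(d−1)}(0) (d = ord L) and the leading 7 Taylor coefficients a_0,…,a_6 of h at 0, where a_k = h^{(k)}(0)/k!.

L = (-4 + 8·x)·Dx + 4·Dx^2 + (-1 + 2·x)·Dx^3  (order 3).
h: a_k = 0, 0, -4, -16/3, -20/3, -32/3, -808/45, …
ICs: h(0) = 0, h′(0) = 0, h′′(0) = -8.

f: a_k = 2, 4, 8, 16, 32, 64, 128, …
g: a_k = 0, -4, 0, 8/3, 0, -8/15, 0, …
Sym-product of L_f,L_g gives L₀ (≤ ord 2).
h=∫h₀ ⇒ L = L₀·Dx.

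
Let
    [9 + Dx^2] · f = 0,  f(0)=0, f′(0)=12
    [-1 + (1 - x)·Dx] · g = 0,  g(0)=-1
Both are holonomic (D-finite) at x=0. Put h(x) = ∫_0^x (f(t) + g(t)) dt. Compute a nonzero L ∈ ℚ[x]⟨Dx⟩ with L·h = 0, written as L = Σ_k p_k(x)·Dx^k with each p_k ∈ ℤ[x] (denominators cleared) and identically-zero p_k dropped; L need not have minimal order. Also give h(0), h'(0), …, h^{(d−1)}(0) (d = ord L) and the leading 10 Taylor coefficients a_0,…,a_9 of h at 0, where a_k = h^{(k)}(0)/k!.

f: a_k = 0, 12, 0, -18, 0, 81/10, 0, -243/140, 0, 243/1120, …
g: a_k = -1, -1, -1, -1, -1, -1, -1, -1, -1, -1, …
Weyl lclm of L_f,L_g ⇒ L₀ (ord ≤ 3).
h=∫h₀ ⇒ L = L₀·Dx.
L = (-135 + 162·x - 81·x^2)·Dx + (99 - 261·x + 243·x^2 - 81·x^3)·Dx^2 + (-15 + 18·x - 9·x^2)·Dx^3 + (11 - 29·x + 27·x^2 - 9·x^3)·Dx^4  (order 4).
h: a_k = 0, -1, 11/2, -1/3, -19/4, -1/5, 71/60, -1/7, -383/1120, -1/9, …
ICs: h(0) = 0, h′(0) = -1, h′′(0) = 11, h′′′(0) = -2.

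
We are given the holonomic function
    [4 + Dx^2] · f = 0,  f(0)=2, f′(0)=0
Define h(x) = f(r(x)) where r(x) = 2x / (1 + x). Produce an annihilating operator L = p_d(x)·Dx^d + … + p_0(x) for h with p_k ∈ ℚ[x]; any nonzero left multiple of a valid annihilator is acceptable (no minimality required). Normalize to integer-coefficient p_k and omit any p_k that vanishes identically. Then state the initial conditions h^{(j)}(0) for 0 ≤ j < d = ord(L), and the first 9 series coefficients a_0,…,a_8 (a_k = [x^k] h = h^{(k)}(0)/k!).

L = 16 + (2 + 6·x + 6·x^2 + 2·x^3)·Dx + (1 + 4·x + 6·x^2 + 4·x^3 + x^4)·Dx^2  (order 2).
h: a_k = 2, 0, -16, 32, -80/3, -64/3, 5488/45, -1312/5, 25136/63, …
ICs: h(0) = 2, h′(0) = 0.

f: a_k = 2, 0, -4, 0, 4/3, 0, -8/45, 0, 4/315, …
L₀ from L_f via x↦r, Dx↦r'^{-1}Dx.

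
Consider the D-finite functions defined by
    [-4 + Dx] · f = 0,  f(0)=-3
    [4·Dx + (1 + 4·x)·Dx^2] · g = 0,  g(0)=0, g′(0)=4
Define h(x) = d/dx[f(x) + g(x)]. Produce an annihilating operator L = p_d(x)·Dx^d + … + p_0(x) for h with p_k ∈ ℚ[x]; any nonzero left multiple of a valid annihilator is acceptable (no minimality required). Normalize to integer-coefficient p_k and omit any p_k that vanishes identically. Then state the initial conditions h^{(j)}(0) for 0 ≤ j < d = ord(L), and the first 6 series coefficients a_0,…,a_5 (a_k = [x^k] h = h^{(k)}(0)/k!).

f: a_k = -3, -12, -24, -32, -32, -128/5, …
g: a_k = 0, 4, -8, 64/3, -64, 1024/5, …
Weyl lclm of L_f,L_g ⇒ L₀ (ord ≤ 3).
Derive L from L₀ (diff closure).
L = (-24 - 32·x) + (2 - 16·x - 32·x^2)·Dx + (1 + 6·x + 8·x^2)·Dx^2  (order 2).
h: a_k = -8, -64, -32, -384, 896, -20992/5, …
ICs: h(0) = -8, h′(0) = -64.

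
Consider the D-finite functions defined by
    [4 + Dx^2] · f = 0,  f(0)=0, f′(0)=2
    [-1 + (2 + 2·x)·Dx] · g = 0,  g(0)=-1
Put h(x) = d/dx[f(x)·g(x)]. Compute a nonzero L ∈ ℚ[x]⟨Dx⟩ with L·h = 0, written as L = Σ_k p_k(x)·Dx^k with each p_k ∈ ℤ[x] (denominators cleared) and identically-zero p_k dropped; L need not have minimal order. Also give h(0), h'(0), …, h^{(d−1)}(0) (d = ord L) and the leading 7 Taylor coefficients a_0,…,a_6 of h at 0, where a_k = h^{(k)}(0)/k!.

L = (413 + 1344·x + 1696·x^2 + 1024·x^3 + 256·x^4) + (-52 - 180·x - 192·x^2 - 64·x^3)·Dx + (76 + 280·x + 396·x^2 + 256·x^3 + 64·x^4)·Dx^2  (order 2).
h: a_k = -2, -2, 19/4, 13/6, -341/192, -201/320, 7687/23040, …
ICs: h(0) = -2, h′(0) = -2.

f: a_k = 0, 2, 0, -4/3, 0, 4/15, 0, …
g: a_k = -1, -1/2, 1/8, -1/16, 5/128, -7/256, 21/1024, …
Product ⇒ symmetric product L₀, ord ≤ 2.
Differentiate: ansatz ord ≤ ord L₀ ⇒ L.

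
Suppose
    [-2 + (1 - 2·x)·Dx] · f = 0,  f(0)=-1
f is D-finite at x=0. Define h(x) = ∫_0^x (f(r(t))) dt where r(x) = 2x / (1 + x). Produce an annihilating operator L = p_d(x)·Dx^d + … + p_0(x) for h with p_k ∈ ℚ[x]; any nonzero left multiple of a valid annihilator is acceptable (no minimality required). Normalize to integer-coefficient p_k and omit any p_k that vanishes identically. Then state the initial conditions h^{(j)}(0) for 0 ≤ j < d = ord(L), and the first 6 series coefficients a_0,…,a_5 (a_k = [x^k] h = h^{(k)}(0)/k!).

f: a_k = -1, -2, -4, -8, -16, -32, …
Substitute x→r, Dx→(1/r')Dx; clear ⇒ L₀.
h=∫₀ˣh₀: take L = L₀·Dx.
L = 4·Dx + (-1 + 2·x + 3·x^2)·Dx^2  (order 2).
h: a_k = 0, -1, -2, -4, -9, -108/5, …
ICs: h(0) = 0, h′(0) = -1.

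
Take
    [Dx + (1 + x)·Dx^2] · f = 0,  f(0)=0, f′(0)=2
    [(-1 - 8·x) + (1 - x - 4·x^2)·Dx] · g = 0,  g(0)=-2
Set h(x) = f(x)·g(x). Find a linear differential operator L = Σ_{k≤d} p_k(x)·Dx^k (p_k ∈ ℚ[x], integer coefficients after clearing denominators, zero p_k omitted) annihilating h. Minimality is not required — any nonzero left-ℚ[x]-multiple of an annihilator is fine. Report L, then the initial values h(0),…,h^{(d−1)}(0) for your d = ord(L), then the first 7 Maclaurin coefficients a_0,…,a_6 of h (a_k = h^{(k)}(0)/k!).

f: a_k = 0, 2, -1, 2/3, -1/2, 2/5, -1/3, …
g: a_k = -2, -2, -10, -18, -58, -130, -362, …
Sym-product of L_f,L_g gives L₀ (≤ ord 2).
L = (9 + 16·x) + (1 + 19·x + 20·x^2)·Dx + (-1 + 5·x^2 + 4·x^3)·Dx^2  (order 2).
h: a_k = 0, -4, -2, -58/3, -79/3, -1567/15, -3137/15, …
ICs: h(0) = 0, h′(0) = -4.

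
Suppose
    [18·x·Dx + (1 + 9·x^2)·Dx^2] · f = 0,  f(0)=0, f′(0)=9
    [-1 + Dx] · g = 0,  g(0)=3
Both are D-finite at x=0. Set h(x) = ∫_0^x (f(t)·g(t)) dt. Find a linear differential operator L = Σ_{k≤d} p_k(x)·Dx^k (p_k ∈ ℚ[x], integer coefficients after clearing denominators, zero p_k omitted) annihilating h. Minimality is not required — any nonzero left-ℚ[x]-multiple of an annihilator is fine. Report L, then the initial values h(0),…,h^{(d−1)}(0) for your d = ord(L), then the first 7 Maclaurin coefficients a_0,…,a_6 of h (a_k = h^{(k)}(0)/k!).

L = (1 - 18·x + 9·x^2)·Dx + (-2 + 18·x - 18·x^2)·Dx^2 + (1 + 9·x^2)·Dx^3  (order 3).
h: a_k = 0, 0, 27/2, 9, -135/8, -153/10, 5307/80, …
ICs: h(0) = 0, h′(0) = 0, h′′(0) = 27.

f: a_k = 0, 9, 0, -27, 0, 729/5, 0, …
g: a_k = 3, 3, 3/2, 1/2, 1/8, 1/40, 1/240, …
h₀=f·g: eliminate ⇒ L₀, order ≤ 2·1.
h=∫h₀ ⇒ L = L₀·Dx.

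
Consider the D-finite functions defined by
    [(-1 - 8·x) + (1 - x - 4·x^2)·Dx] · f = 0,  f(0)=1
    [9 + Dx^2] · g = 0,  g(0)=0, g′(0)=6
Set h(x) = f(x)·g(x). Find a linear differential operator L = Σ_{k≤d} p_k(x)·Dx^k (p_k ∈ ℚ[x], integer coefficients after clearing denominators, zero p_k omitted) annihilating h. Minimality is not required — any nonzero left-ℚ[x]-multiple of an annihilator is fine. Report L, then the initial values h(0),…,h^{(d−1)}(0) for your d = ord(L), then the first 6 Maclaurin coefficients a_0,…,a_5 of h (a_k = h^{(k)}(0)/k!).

L = (-1 + 9·x + 36·x^2) + (2 + 16·x)·Dx + (-1 + x + 4·x^2)·Dx^2  (order 2).
h: a_k = 0, 6, 6, 21, 45, 2661/20, …
ICs: h(0) = 0, h′(0) = 6.

f: a_k = 1, 1, 5, 9, 29, 65, …
g: a_k = 0, 6, 0, -9, 0, 81/20, …
Product ⇒ symmetric product L₀, ord ≤ 2.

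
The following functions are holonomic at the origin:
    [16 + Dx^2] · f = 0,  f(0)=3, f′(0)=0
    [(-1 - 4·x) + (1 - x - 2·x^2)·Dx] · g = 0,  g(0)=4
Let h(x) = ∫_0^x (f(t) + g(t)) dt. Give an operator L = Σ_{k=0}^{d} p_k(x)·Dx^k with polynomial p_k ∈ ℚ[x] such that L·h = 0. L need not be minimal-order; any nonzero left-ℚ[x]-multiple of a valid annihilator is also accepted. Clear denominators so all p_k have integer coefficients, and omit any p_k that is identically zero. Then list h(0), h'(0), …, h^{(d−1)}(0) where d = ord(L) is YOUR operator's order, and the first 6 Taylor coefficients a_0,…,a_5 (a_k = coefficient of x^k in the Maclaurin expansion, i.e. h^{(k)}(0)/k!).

L = (-368 - 1408·x + 256·x^2 - 512·x^3 - 2560·x^4 - 2048·x^5)·Dx + (176 - 336·x - 384·x^2 + 1024·x^3 + 384·x^4 - 1536·x^5 - 1024·x^6)·Dx^2 + (-23 - 88·x + 16·x^2 - 32·x^3 - 160·x^4 - 128·x^5)·Dx^3 + (11 - 21·x - 24·x^2 + 64·x^3 + 24·x^4 - 96·x^5 - 64·x^6)·Dx^4  (order 4).
h: a_k = 0, 7, 2, -4, 5, 76/5, …
ICs: h(0) = 0, h′(0) = 7, h′′(0) = 4, h′′′(0) = -24.

f: a_k = 3, 0, -24, 0, 32, 0, …
g: a_k = 4, 4, 12, 20, 44, 84, …
h₀=f+g: left-lcm gives L₀, ord ≤ 3.
∫: right-multiply L₀ by Dx.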